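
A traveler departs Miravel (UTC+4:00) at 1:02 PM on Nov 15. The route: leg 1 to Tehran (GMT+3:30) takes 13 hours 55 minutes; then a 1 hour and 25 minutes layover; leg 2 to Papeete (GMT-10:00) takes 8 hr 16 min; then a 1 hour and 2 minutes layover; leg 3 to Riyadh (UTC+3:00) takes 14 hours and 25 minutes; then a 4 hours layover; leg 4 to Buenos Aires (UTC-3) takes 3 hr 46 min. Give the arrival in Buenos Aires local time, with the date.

4:51 AM on November 17

Convert departure to UTC: 1:02 PM − 4:00 = 9:02 AM UTC on Nov 15.
Add 13 hours 55 minutes leg 1 → 10:57 PM UTC.
Add 1 hour 25 minutes layover in Tehran → 12:22 AM UTC (Nov 16).
Add 8 hours 16 minutes leg 2 → 8:38 AM UTC.
Add 1 hour and 2 minutes layover in Papeete → 9:40 AM UTC.
Add 14 hours 25 minutes leg 3 → 12:05 AM UTC (Nov 17).
Add 4 hours layover in Riyadh → 4:05 AM UTC.
Add 3 hours 46 minutes leg 4 → 7:51 AM UTC.
Buenos Aires is UTC−3:00, so local arrival = 7:51 AM − 3:00 = 4:51 AM on Nov 17.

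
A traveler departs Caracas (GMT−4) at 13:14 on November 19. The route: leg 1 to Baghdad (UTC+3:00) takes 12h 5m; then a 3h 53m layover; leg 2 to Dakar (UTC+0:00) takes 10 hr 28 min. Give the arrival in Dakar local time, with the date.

Convert departure to UTC: 13:14 + 4:00 = 17:14 UTC on Nov 19.
Add 12 hours and 5 minutes leg 1 → 05:19 UTC (Nov 20).
Add 3 hours 53 minutes layover in Baghdad → 09:12 UTC.
Add 10 hours and 28 minutes leg 2 → 19:40 UTC.
Dakar is UTC+0, so local arrival is the same: 19:40 on Nov 20.

19:40 on Nov 20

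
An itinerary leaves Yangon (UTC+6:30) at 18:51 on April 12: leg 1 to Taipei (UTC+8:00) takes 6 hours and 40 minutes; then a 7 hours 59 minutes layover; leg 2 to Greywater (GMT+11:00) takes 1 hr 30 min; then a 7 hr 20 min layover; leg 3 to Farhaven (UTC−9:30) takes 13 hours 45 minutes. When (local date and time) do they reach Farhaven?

16:05 on April 13

Convert departure to UTC: 18:51 − 6:30 = 12:21 UTC on Apr 12.
Add 6 hours and 40 minutes leg 1 → 19:01 UTC.
Add 7 hours 59 minutes layover in Taipei → 03:00 UTC (Apr 13).
Add 1 hour 30 minutes leg 2 → 04:30 UTC.
Add 7 hours 20 minutes layover in Greywater → 11:50 UTC.
Add 13 hours and 45 minutes leg 3 → 01:35 UTC (Apr 14).
Farhaven is UTC−9:30, so local arrival = 01:35 − 9:30 = 16:05 on Apr 13.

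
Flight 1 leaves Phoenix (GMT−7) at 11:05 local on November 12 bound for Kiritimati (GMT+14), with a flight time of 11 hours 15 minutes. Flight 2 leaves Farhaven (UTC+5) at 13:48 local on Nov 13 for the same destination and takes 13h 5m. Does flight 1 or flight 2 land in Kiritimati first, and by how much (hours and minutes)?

Flight 1 in UTC: 11:05 + 7:00 = 18:05 on Nov 12.
+11 hours 15 minutes → arrive 05:20 UTC on Nov 13.
Flight 2 in UTC: 13:48 − 5:00 = 08:48 on Nov 13.
+13 hours 5 minutes → arrive 21:53 UTC on Nov 13.
Flight 1 lands earlier by 16 hours 33 minutes.

the first, by 16 hours 33 minutes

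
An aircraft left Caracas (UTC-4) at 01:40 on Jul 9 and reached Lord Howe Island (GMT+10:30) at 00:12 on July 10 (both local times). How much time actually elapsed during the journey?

Lord Howe Island is 14:30 ahead of Caracas.
Clock-face elapsed time (ignoring zones) is 22 hours 32 minutes.
Actual elapsed = 22 hours 32 minutes − 14:30 = 8 hours 2 minutes.

8 hours 2 minutes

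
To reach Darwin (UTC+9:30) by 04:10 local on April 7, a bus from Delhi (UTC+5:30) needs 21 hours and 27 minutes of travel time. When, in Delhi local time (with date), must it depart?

02:43 on April 6

Target arrival in UTC: 04:10 − 9:30 = 18:40 on Apr 6.
Subtract 21 hours and 27 minutes → departure 21:13 UTC on Apr 5.
Delhi is UTC+5:30: 21:13 + 5:30 = 02:43 on Apr 6.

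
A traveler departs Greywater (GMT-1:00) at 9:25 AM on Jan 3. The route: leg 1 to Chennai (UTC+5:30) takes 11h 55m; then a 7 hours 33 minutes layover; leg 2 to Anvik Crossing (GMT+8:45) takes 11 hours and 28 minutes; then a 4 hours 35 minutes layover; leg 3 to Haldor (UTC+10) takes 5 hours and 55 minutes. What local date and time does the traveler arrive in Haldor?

Convert departure to UTC: 9:25 AM + 1:00 = 10:25 AM UTC on Jan 3.
Add 11 hours and 55 minutes leg 1 → 10:20 PM UTC.
Add 7 hours 33 minutes layover in Chennai → 5:53 AM UTC (Jan 4).
Add 11 hours and 28 minutes leg 2 → 5:21 PM UTC.
Add 4 hours and 35 minutes layover in Anvik Crossing → 9:56 PM UTC.
Add 5 hours and 55 minutes leg 3 → 3:51 AM UTC (Jan 5).
Haldor is UTC+10:00, so local arrival = 3:51 AM + 10:00 = 1:51 PM on Jan 5.

1:51 PM on January 5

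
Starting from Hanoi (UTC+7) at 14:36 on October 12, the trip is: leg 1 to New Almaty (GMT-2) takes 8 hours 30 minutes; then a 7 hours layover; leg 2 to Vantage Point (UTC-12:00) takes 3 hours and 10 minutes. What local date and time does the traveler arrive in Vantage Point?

14:16 on Oct 12

Convert departure to UTC: 14:36 − 7:00 = 07:36 UTC on Oct 12.
Add 8 hours and 30 minutes leg 1 → 16:06 UTC.
Add 7 hours layover in New Almaty → 23:06 UTC.
Add 3 hours and 10 minutes leg 2 → 02:16 UTC (Oct 13).
Vantage Point is UTC−12:00, so local arrival = 02:16 − 12:00 = 14:16 on Oct 12.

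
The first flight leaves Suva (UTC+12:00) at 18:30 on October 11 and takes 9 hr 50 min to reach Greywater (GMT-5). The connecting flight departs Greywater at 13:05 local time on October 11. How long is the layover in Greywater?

1 hour 45 minutes

Convert departure to UTC: 18:30 − 12:00 = 06:30 UTC on Oct 11.
Add 9 hours 50 minutes flight time → 16:20 UTC.
Greywater is UTC−5:00, so local arrival = 16:20 − 5:00 = 11:20 on Oct 11.
Layover = 13:05 − 11:20 = 1 hour 45 minutes.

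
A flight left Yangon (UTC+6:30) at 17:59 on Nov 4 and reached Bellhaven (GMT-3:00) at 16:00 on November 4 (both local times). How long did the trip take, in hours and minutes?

Departure in UTC: 17:59 − 6:30 = 11:29 on Nov 4.
Arrival in UTC: 16:00 + 3:00 = 19:00 on Nov 4.
Elapsed = 19:00 − 11:29 = 7 hours 31 minutes.

7 hours 31 minutes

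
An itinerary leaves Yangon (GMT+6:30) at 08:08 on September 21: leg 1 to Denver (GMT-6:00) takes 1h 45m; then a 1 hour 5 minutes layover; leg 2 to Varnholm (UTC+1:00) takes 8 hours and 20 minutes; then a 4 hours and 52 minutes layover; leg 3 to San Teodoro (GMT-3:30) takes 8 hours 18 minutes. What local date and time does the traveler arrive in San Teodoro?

22:28 on September 21

Convert departure to UTC: 08:08 − 6:30 = 01:38 UTC on Sep 21.
Add 1 hour and 45 minutes leg 1 → 03:23 UTC.
Add 1 hour 5 minutes layover in Denver → 04:28 UTC.
Add 8 hours and 20 minutes leg 2 → 12:48 UTC.
Add 4 hours and 52 minutes layover in Varnholm → 17:40 UTC.
Add 8 hours 18 minutes leg 3 → 01:58 UTC (Sep 22).
San Teodoro is UTC−3:30, so local arrival = 01:58 − 3:30 = 22:28 on Sep 21.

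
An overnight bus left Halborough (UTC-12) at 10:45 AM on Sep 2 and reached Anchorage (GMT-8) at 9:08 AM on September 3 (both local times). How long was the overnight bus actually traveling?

Departure in UTC: 10:45 AM + 12:00 = 10:45 PM on Sep 2.
Arrival in UTC: 9:08 AM + 8:00 = 5:08 PM on Sep 3.
Elapsed = 5:08 PM − 10:45 PM (+1 day) = 18 hours 23 minutes.

18 hours 23 minutes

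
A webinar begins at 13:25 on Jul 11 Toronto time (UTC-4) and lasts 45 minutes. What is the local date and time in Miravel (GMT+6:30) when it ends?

00:40 on July 12

Miravel is 10:30 ahead of Toronto.
After 45 minutes it is 14:10 in Toronto.
Shift by the zone difference: 14:10 + 10:30 = 00:40 on Jul 12 in Miravel.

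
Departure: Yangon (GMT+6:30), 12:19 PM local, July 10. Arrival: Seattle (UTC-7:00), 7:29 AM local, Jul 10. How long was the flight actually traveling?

8 hours 40 minutes

Seattle is 13:30 behind Yangon.
Clock-face elapsed time (ignoring zones) is −4 hours 50 minutes.
Actual elapsed = −4 hours 50 minutes + 13:30 = 8 hours 40 minutes.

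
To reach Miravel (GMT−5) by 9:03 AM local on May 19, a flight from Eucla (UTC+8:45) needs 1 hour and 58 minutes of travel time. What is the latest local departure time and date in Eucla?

8:50 PM on May 19

Target arrival in UTC: 9:03 AM + 5:00 = 2:03 PM on May 19.
Subtract 1 hour 58 minutes → departure 12:05 PM UTC on May 19.
Eucla is UTC+8:45: 12:05 PM + 8:45 = 8:50 PM on May 19.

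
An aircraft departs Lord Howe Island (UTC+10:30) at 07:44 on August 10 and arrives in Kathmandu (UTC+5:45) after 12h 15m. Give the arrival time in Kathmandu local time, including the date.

Kathmandu is 4:45 behind Lord Howe Island.
After 12 hours 15 minutes it is 19:59 in Lord Howe Island.
Shift by the zone difference: 19:59 − 4:45 = 15:14 on Aug 10 in Kathmandu.

15:14 on August 10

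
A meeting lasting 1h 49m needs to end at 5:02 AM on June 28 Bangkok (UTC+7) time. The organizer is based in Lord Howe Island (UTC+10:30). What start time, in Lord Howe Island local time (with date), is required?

Target end time in UTC: 5:02 AM − 7:00 = 10:02 PM on Jun 27.
Subtract 1 hour and 49 minutes → start 8:13 PM UTC on Jun 27.
Lord Howe Island is UTC+10:30: 8:13 PM + 10:30 = 6:43 AM on Jun 28.

6:43 AM on June 28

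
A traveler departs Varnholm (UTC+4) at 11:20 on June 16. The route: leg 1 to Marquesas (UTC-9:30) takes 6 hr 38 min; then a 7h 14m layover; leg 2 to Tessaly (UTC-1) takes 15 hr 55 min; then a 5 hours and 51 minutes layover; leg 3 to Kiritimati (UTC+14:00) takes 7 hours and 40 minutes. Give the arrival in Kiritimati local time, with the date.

16:38 on Jun 18

Convert departure to UTC: 11:20 − 4:00 = 07:20 UTC on Jun 16.
Add 6 hours and 38 minutes leg 1 → 13:58 UTC.
Add 7 hours and 14 minutes layover in Marquesas → 21:12 UTC.
Add 15 hours 55 minutes leg 2 → 13:07 UTC (Jun 17).
Add 5 hours and 51 minutes layover in Tessaly → 18:58 UTC.
Add 7 hours 40 minutes leg 3 → 02:38 UTC (Jun 18).
Kiritimati is UTC+14:00, so local arrival = 02:38 + 14:00 = 16:38 on Jun 18.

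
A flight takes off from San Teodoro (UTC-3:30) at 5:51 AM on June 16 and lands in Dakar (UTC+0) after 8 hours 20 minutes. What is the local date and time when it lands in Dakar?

5:41 PM on Jun 16

Dakar is 3:30 ahead of San Teodoro.
After 8 hours 20 minutes it is 2:11 PM in San Teodoro.
Shift by the zone difference: 2:11 PM + 3:30 = 5:41 PM on Jun 16 in Dakar.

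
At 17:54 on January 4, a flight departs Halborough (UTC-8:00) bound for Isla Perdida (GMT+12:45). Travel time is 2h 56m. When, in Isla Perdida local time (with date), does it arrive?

Convert departure to UTC: 17:54 + 8:00 = 01:54 UTC on Jan 5.
Add 2 hours 56 minutes travel time → 04:50 UTC.
Isla Perdida is UTC+12:45, so local arrival = 04:50 + 12:45 = 17:35 on Jan 5.

17:35 on January 5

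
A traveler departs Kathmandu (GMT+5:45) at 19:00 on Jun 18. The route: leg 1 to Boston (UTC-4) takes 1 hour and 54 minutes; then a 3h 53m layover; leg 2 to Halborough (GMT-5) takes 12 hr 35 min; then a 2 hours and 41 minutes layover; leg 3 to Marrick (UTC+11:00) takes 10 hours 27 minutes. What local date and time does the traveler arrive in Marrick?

07:45 on June 20

Convert departure to UTC: 19:00 − 5:45 = 13:15 UTC on Jun 18.
Add 1 hour 54 minutes leg 1 → 15:09 UTC.
Add 3 hours 53 minutes layover in Boston → 19:02 UTC.
Add 12 hours 35 minutes leg 2 → 07:37 UTC (Jun 19).
Add 2 hours and 41 minutes layover in Halborough → 10:18 UTC.
Add 10 hours and 27 minutes leg 3 → 20:45 UTC.
Marrick is UTC+11:00, so local arrival = 20:45 + 11:00 = 07:45 on Jun 20.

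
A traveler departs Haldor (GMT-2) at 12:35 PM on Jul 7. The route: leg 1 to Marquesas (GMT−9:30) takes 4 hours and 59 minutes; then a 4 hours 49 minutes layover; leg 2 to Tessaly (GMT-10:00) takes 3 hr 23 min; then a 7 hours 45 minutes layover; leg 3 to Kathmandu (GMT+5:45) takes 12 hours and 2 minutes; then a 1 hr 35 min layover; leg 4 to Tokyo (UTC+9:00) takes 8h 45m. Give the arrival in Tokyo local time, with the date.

6:53 PM on July 9

Convert departure to UTC: 12:35 PM + 2:00 = 2:35 PM UTC on Jul 7.
Add 4 hours and 59 minutes leg 1 → 7:34 PM UTC.
Add 4 hours 49 minutes layover in Marquesas → 12:23 AM UTC (Jul 8).
Add 3 hours 23 minutes leg 2 → 3:46 AM UTC.
Add 7 hours 45 minutes layover in Tessaly → 11:31 AM UTC.
Add 12 hours and 2 minutes leg 3 → 11:33 PM UTC.
Add 1 hour and 35 minutes layover in Kathmandu → 1:08 AM UTC (Jul 9).
Add 8 hours and 45 minutes leg 4 → 9:53 AM UTC.
Tokyo is UTC+9:00, so local arrival = 9:53 AM + 9:00 = 6:53 PM on Jul 9.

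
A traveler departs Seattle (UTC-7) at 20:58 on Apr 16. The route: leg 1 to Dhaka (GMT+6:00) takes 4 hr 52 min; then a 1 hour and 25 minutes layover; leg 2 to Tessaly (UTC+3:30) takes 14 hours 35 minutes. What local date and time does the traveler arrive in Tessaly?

Convert departure to UTC: 20:58 + 7:00 = 03:58 UTC on Apr 17.
Add 4 hours and 52 minutes leg 1 → 08:50 UTC.
Add 1 hour and 25 minutes layover in Dhaka → 10:15 UTC.
Add 14 hours 35 minutes leg 2 → 00:50 UTC (Apr 18).
Tessaly is UTC+3:30, so local arrival = 00:50 + 3:30 = 04:20 on Apr 18.

04:20 on Apr 18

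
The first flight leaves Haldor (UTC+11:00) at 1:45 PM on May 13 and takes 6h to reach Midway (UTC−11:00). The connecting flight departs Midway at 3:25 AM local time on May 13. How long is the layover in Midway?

Convert departure to UTC: 1:45 PM − 11:00 = 2:45 AM UTC on May 13.
Add 6 hours flight time → 8:45 AM UTC.
Midway is UTC−11:00, so local arrival = 8:45 AM − 11:00 = 9:45 PM on May 12.
Layover = 3:25 AM − 9:45 PM (+1 day) = 5 hours 40 minutes.

5 hours 40 minutes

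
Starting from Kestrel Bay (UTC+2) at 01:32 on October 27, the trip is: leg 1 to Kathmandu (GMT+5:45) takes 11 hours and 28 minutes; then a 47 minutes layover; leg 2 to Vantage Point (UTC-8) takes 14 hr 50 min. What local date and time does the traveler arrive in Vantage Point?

Convert departure to UTC: 01:32 − 2:00 = 23:32 UTC on Oct 26.
Add 11 hours 28 minutes leg 1 → 11:00 UTC (Oct 27).
Add 47 minutes layover in Kathmandu → 11:47 UTC.
Add 14 hours 50 minutes leg 2 → 02:37 UTC (Oct 28).
Vantage Point is UTC−8:00, so local arrival = 02:37 − 8:00 = 18:37 on Oct 27.

18:37 on Oct 27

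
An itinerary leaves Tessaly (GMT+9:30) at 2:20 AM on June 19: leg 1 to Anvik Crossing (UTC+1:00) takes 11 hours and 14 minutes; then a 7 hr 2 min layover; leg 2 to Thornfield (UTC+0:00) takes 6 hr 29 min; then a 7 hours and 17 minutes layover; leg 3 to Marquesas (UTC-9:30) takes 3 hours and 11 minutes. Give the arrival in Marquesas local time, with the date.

6:33 PM on Jun 19

Convert departure to UTC: 2:20 AM − 9:30 = 4:50 PM UTC on Jun 18.
Add 11 hours 14 minutes leg 1 → 4:04 AM UTC (Jun 19).
Add 7 hours and 2 minutes layover in Anvik Crossing → 11:06 AM UTC.
Add 6 hours 29 minutes leg 2 → 5:35 PM UTC.
Add 7 hours and 17 minutes layover in Thornfield → 12:52 AM UTC (Jun 20).
Add 3 hours 11 minutes leg 3 → 4:03 AM UTC.
Marquesas is UTC−9:30, so local arrival = 4:03 AM − 9:30 = 6:33 PM on Jun 19.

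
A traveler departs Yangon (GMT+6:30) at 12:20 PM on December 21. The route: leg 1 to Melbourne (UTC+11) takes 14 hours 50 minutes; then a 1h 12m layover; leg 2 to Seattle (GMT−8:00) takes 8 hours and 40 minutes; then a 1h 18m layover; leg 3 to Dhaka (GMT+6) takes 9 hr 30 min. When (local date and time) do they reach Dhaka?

Convert departure to UTC: 12:20 PM − 6:30 = 5:50 AM UTC on Dec 21.
Add 14 hours and 50 minutes leg 1 → 8:40 PM UTC.
Add 1 hour 12 minutes layover in Melbourne → 9:52 PM UTC.
Add 8 hours and 40 minutes leg 2 → 6:32 AM UTC (Dec 22).
Add 1 hour 18 minutes layover in Seattle → 7:50 AM UTC.
Add 9 hours and 30 minutes leg 3 → 5:20 PM UTC.
Dhaka is UTC+6:00, so local arrival = 5:20 PM + 6:00 = 11:20 PM on Dec 22.

11:20 PM on Dec 22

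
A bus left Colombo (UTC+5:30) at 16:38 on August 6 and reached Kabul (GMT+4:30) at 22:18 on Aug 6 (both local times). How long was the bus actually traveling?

Departure in UTC: 16:38 − 5:30 = 11:08 on Aug 6.
Arrival in UTC: 22:18 − 4:30 = 17:48 on Aug 6.
Elapsed = 17:48 − 11:08 = 6 hours 40 minutes.

6 hours 40 minutes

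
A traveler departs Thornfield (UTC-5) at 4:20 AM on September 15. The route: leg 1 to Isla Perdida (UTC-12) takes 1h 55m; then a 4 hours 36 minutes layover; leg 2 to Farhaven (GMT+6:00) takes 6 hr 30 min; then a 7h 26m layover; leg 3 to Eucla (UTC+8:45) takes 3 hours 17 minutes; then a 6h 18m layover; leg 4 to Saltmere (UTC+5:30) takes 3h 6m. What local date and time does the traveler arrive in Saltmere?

11:58 PM on September 16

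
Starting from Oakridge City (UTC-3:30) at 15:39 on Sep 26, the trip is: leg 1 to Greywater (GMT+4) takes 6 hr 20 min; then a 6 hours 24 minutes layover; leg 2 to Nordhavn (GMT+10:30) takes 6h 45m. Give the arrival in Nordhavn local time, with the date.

Convert departure to UTC: 15:39 + 3:30 = 19:09 UTC on Sep 26.
Add 6 hours and 20 minutes leg 1 → 01:29 UTC (Sep 27).
Add 6 hours 24 minutes layover in Greywater → 07:53 UTC.
Add 6 hours 45 minutes leg 2 → 14:38 UTC.
Nordhavn is UTC+10:30, so local arrival = 14:38 + 10:30 = 01:08 on Sep 28.

01:08 on September 28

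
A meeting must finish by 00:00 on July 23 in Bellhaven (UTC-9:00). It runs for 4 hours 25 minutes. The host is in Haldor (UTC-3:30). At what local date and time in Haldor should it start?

Target end time in UTC: 00:00 + 9:00 = 09:00 on Jul 23.
Subtract 4 hours and 25 minutes → start 04:35 UTC on Jul 23.
Haldor is UTC−3:30: 04:35 − 3:30 = 01:05 on Jul 23.

01:05 on July 23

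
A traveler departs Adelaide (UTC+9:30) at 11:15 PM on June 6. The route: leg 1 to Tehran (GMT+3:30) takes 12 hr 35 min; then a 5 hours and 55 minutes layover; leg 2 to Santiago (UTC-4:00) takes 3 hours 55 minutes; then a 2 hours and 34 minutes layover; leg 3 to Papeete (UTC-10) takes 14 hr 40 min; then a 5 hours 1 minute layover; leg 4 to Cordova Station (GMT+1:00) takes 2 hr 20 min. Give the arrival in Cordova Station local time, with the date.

1:45 PM on June 8

Convert departure to UTC: 11:15 PM − 9:30 = 1:45 PM UTC on Jun 6.
Add 12 hours 35 minutes leg 1 → 2:20 AM UTC (Jun 7).
Add 5 hours and 55 minutes layover in Tehran → 8:15 AM UTC.
Add 3 hours and 55 minutes leg 2 → 12:10 PM UTC.
Add 2 hours 34 minutes layover in Santiago → 2:44 PM UTC.
Add 14 hours and 40 minutes leg 3 → 5:24 AM UTC (Jun 8).
Add 5 hours and 1 minute layover in Papeete → 10:25 AM UTC.
Add 2 hours and 20 minutes leg 4 → 12:45 PM UTC.
Cordova Station is UTC+1:00, so local arrival = 12:45 PM + 1:00 = 1:45 PM on Jun 8.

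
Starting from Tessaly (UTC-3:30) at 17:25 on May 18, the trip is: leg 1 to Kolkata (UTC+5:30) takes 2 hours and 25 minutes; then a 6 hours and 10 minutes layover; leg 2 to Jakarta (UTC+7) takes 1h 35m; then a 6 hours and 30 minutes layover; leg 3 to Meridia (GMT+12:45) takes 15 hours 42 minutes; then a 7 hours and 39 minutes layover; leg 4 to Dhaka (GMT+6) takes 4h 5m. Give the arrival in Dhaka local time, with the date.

Convert departure to UTC: 17:25 + 3:30 = 20:55 UTC on May 18.
Add 2 hours and 25 minutes leg 1 → 23:20 UTC.
Add 6 hours and 10 minutes layover in Kolkata → 05:30 UTC (May 19).
Add 1 hour 35 minutes leg 2 → 07:05 UTC.
Add 6 hours and 30 minutes layover in Jakarta → 13:35 UTC.
Add 15 hours and 42 minutes leg 3 → 05:17 UTC (May 20).
Add 7 hours 39 minutes layover in Meridia → 12:56 UTC.
Add 4 hours 5 minutes leg 4 → 17:01 UTC.
Dhaka is UTC+6:00, so local arrival = 17:01 + 6:00 = 23:01 on May 20.

23:01 on May 20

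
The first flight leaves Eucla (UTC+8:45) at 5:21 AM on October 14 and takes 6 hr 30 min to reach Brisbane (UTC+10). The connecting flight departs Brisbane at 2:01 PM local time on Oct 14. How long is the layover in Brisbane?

55 minutes

Convert departure to UTC: 5:21 AM − 8:45 = 8:36 PM UTC on Oct 13.
Add 6 hours and 30 minutes flight time → 3:06 AM UTC (Oct 14).
Brisbane is UTC+10:00, so local arrival = 3:06 AM + 10:00 = 1:06 PM on Oct 14.
Layover = 2:01 PM − 1:06 PM = 55 minutes.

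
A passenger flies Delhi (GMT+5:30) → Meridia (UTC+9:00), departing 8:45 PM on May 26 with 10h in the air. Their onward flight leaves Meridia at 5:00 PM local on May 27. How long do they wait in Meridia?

Convert departure to UTC: 8:45 PM − 5:30 = 3:15 PM UTC on May 26.
Add 10 hours flight time → 1:15 AM UTC (May 27).
Meridia is UTC+9:00, so local arrival = 1:15 AM + 9:00 = 10:15 AM on May 27.
Layover = 5:00 PM − 10:15 AM = 6 hours 45 minutes.

6 hours 45 minutes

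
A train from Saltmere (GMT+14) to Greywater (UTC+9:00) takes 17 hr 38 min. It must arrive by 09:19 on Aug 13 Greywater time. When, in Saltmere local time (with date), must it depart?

Target arrival in UTC: 09:19 − 9:00 = 00:19 on Aug 13.
Subtract 17 hours and 38 minutes → departure 06:41 UTC on Aug 12.
Saltmere is UTC+14:00: 06:41 + 14:00 = 20:41 on Aug 12.

20:41 on August 12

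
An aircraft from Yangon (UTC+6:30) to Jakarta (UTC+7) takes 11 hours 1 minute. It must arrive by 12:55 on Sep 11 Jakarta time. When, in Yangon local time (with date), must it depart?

01:24 on September 11

Target arrival in UTC: 12:55 − 7:00 = 05:55 on Sep 11.
Subtract 11 hours and 1 minute → departure 18:54 UTC on Sep 10.
Yangon is UTC+6:30: 18:54 + 6:30 = 01:24 on Sep 11.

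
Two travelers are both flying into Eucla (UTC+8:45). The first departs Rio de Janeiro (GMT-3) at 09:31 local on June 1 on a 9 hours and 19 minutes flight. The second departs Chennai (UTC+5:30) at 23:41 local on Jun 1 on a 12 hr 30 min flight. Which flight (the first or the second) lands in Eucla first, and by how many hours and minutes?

Flight 1 in UTC: 09:31 + 3:00 = 12:31 on Jun 1.
+9 hours and 19 minutes → arrive 21:50 UTC on Jun 1.
Flight 2 in UTC: 23:41 − 5:30 = 18:11 on Jun 1.
+12 hours 30 minutes → arrive 06:41 UTC on Jun 2.
Flight 1 lands earlier by 8 hours 51 minutes.

the first, by 8 hours 51 minutes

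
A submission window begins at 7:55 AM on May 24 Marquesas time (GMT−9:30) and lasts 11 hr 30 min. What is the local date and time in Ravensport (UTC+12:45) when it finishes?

5:40 PM on May 25

Convert start to UTC: 7:55 AM + 9:30 = 5:25 PM UTC on May 24.
Add 11 hours 30 minutes duration → 4:55 AM UTC (May 25).
Ravensport is UTC+12:45, so local end time = 4:55 AM + 12:45 = 5:40 PM on May 25.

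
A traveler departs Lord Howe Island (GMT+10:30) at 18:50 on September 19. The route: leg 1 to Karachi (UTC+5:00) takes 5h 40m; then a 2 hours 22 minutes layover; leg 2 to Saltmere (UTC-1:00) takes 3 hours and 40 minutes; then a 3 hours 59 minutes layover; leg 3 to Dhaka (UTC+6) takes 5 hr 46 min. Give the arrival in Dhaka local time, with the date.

11:47 on Sep 20

Convert departure to UTC: 18:50 − 10:30 = 08:20 UTC on Sep 19.
Add 5 hours 40 minutes leg 1 → 14:00 UTC.
Add 2 hours and 22 minutes layover in Karachi → 16:22 UTC.
Add 3 hours and 40 minutes leg 2 → 20:02 UTC.
Add 3 hours 59 minutes layover in Saltmere → 00:01 UTC (Sep 20).
Add 5 hours and 46 minutes leg 3 → 05:47 UTC.
Dhaka is UTC+6:00, so local arrival = 05:47 + 6:00 = 11:47 on Sep 20.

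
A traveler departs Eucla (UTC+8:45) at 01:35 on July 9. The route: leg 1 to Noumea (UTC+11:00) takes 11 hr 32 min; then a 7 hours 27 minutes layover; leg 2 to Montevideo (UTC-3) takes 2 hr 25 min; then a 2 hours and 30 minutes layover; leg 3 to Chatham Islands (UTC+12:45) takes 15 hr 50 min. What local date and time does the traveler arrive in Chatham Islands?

Convert departure to UTC: 01:35 − 8:45 = 16:50 UTC on Jul 8.
Add 11 hours 32 minutes leg 1 → 04:22 UTC (Jul 9).
Add 7 hours 27 minutes layover in Noumea → 11:49 UTC.
Add 2 hours 25 minutes leg 2 → 14:14 UTC.
Add 2 hours and 30 minutes layover in Montevideo → 16:44 UTC.
Add 15 hours and 50 minutes leg 3 → 08:34 UTC (Jul 10).
Chatham Islands is UTC+12:45, so local arrival = 08:34 + 12:45 = 21:19 on Jul 10.

21:19 on Jul 10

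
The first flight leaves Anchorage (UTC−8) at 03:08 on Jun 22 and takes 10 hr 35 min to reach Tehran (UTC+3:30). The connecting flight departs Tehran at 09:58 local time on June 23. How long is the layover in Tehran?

8 hours 45 minutes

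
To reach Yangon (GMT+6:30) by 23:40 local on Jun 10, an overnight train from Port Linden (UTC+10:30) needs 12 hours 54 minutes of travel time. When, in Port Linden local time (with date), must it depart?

14:46 on Jun 10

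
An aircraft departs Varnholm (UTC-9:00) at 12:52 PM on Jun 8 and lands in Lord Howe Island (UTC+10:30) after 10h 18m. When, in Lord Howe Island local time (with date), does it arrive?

Convert departure to UTC: 12:52 PM + 9:00 = 9:52 PM UTC on Jun 8.
Add 10 hours 18 minutes travel time → 8:10 AM UTC (Jun 9).
Lord Howe Island is UTC+10:30, so local arrival = 8:10 AM + 10:30 = 6:40 PM on Jun 9.

6:40 PM on June 9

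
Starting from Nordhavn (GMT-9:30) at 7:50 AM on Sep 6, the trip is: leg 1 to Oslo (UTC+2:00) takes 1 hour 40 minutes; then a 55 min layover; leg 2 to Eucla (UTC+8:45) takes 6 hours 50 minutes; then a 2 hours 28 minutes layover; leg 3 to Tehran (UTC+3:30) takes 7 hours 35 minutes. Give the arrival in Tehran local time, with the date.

4:18 PM on Sep 7

Convert departure to UTC: 7:50 AM + 9:30 = 5:20 PM UTC on Sep 6.
Add 1 hour and 40 minutes leg 1 → 7:00 PM UTC.
Add 55 minutes layover in Oslo → 7:55 PM UTC.
Add 6 hours 50 minutes leg 2 → 2:45 AM UTC (Sep 7).
Add 2 hours and 28 minutes layover in Eucla → 5:13 AM UTC.
Add 7 hours 35 minutes leg 3 → 12:48 PM UTC.
Tehran is UTC+3:30, so local arrival = 12:48 PM + 3:30 = 4:18 PM on Sep 7.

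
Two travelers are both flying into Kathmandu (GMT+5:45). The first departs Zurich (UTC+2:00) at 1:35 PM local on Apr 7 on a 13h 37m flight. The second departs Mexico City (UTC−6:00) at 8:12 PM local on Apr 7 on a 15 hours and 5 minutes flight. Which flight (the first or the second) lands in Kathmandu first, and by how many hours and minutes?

Flight 1 in UTC: 1:35 PM − 2:00 = 11:35 AM on Apr 7.
+13 hours and 37 minutes → arrive 1:12 AM UTC on Apr 8.
Flight 2 in UTC: 8:12 PM + 6:00 = 2:12 AM on Apr 8.
+15 hours 5 minutes → arrive 5:17 PM UTC on Apr 8.
Flight 1 lands earlier by 16 hours 5 minutes.

the first, by 16 hours 5 minutes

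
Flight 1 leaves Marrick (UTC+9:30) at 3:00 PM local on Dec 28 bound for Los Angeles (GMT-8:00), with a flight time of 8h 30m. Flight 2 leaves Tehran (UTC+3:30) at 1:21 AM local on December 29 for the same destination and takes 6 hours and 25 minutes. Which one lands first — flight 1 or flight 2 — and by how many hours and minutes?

Flight 1 in UTC: 3:00 PM − 9:30 = 5:30 AM on Dec 28.
+8 hours and 30 minutes → arrive 2:00 PM UTC on Dec 28.
Flight 2 in UTC: 1:21 AM − 3:30 = 9:51 PM on Dec 28.
+6 hours 25 minutes → arrive 4:16 AM UTC on Dec 29.
Flight 1 lands earlier by 14 hours 16 minutes.

the first, by 14 hours 16 minutes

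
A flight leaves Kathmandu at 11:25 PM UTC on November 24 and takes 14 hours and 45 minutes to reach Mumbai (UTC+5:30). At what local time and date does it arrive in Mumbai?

7:40 PM on November 25

Departure is given in UTC: 11:25 PM on Nov 24.
Add 14 hours and 45 minutes → 2:10 PM UTC (Nov 25).
Mumbai is UTC+5:30: 2:10 PM + 5:30 = 7:40 PM on Nov 25.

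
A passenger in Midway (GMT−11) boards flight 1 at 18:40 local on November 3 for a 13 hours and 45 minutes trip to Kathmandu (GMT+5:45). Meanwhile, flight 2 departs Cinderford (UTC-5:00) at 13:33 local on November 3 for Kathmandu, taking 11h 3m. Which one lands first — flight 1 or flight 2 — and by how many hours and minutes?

the second, by 13 hours 49 minutes

Flight 1 in UTC: 18:40 + 11:00 = 05:40 on Nov 4.
+13 hours 45 minutes → arrive 19:25 UTC on Nov 4.
Flight 2 in UTC: 13:33 + 5:00 = 18:33 on Nov 3.
+11 hours 3 minutes → arrive 05:36 UTC on Nov 4.
Flight 2 lands earlier by 13 hours 49 minutes.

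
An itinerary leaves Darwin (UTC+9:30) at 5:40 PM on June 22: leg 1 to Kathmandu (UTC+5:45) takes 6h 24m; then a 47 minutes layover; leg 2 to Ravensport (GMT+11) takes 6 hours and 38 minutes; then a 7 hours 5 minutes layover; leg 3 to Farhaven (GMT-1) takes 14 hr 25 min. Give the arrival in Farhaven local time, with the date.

Convert departure to UTC: 5:40 PM − 9:30 = 8:10 AM UTC on Jun 22.
Add 6 hours 24 minutes leg 1 → 2:34 PM UTC.
Add 47 minutes layover in Kathmandu → 3:21 PM UTC.
Add 6 hours 38 minutes leg 2 → 9:59 PM UTC.
Add 7 hours and 5 minutes layover in Ravensport → 5:04 AM UTC (Jun 23).
Add 14 hours 25 minutes leg 3 → 7:29 PM UTC.
Farhaven is UTC−1:00, so local arrival = 7:29 PM − 1:00 = 6:29 PM on Jun 23.

6:29 PM on June 23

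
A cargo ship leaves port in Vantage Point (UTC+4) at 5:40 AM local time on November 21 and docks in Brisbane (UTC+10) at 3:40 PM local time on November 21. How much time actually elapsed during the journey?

4 hours

Brisbane is 6:00 ahead of Vantage Point.
Clock-face elapsed time (ignoring zones) is 10 hours.
Actual elapsed = 10 hours − 6:00 = 4 hours.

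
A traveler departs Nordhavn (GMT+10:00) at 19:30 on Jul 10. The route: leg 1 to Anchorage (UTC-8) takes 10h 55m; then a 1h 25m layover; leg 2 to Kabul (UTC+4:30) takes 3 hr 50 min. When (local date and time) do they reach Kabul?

Convert departure to UTC: 19:30 − 10:00 = 09:30 UTC on Jul 10.
Add 10 hours and 55 minutes leg 1 → 20:25 UTC.
Add 1 hour 25 minutes layover in Anchorage → 21:50 UTC.
Add 3 hours 50 minutes leg 2 → 01:40 UTC (Jul 11).
Kabul is UTC+4:30, so local arrival = 01:40 + 4:30 = 06:10 on Jul 11.

06:10 on Jul 11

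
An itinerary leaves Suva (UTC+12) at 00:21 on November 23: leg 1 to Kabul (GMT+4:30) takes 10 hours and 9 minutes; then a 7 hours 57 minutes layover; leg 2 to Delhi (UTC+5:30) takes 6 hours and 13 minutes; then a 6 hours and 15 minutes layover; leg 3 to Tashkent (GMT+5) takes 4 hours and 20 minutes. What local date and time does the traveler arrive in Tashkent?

04:15 on November 24

Convert departure to UTC: 00:21 − 12:00 = 12:21 UTC on Nov 22.
Add 10 hours 9 minutes leg 1 → 22:30 UTC.
Add 7 hours 57 minutes layover in Kabul → 06:27 UTC (Nov 23).
Add 6 hours 13 minutes leg 2 → 12:40 UTC.
Add 6 hours and 15 minutes layover in Delhi → 18:55 UTC.
Add 4 hours and 20 minutes leg 3 → 23:15 UTC.
Tashkent is UTC+5:00, so local arrival = 23:15 + 5:00 = 04:15 on Nov 24.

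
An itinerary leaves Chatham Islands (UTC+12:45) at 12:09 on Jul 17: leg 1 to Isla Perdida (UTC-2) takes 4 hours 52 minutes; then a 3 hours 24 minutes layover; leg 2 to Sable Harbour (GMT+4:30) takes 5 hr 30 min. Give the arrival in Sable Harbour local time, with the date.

17:40 on Jul 17

Convert departure to UTC: 12:09 − 12:45 = 23:24 UTC on Jul 16.
Add 4 hours and 52 minutes leg 1 → 04:16 UTC (Jul 17).
Add 3 hours and 24 minutes layover in Isla Perdida → 07:40 UTC.
Add 5 hours 30 minutes leg 2 → 13:10 UTC.
Sable Harbour is UTC+4:30, so local arrival = 13:10 + 4:30 = 17:40 on Jul 17.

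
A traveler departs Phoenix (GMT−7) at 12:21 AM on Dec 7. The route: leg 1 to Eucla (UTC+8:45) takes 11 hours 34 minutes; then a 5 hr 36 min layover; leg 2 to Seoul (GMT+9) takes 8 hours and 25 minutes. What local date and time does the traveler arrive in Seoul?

5:56 PM on Dec 8

Convert departure to UTC: 12:21 AM + 7:00 = 7:21 AM UTC on Dec 7.
Add 11 hours and 34 minutes leg 1 → 6:55 PM UTC.
Add 5 hours 36 minutes layover in Eucla → 12:31 AM UTC (Dec 8).
Add 8 hours 25 minutes leg 2 → 8:56 AM UTC.
Seoul is UTC+9:00, so local arrival = 8:56 AM + 9:00 = 5:56 PM on Dec 8.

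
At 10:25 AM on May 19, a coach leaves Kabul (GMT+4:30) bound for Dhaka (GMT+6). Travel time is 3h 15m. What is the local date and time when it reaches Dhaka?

3:10 PM on May 19

Dhaka is 1:30 ahead of Kabul.
After 3 hours and 15 minutes it is 1:40 PM in Kabul.
Shift by the zone difference: 1:40 PM + 1:30 = 3:10 PM on May 19 in Dhaka.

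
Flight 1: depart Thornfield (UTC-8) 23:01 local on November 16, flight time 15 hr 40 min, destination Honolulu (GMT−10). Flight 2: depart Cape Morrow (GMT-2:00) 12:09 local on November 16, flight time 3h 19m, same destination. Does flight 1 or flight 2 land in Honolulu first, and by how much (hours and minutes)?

the second, by 29 hours 13 minutes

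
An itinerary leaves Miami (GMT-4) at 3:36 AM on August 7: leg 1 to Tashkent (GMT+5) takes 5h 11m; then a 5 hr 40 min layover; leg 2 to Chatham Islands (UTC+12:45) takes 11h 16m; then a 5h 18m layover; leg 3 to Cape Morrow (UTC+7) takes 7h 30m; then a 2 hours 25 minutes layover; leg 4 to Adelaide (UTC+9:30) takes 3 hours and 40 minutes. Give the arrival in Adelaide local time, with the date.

Convert departure to UTC: 3:36 AM + 4:00 = 7:36 AM UTC on Aug 7.
Add 5 hours and 11 minutes leg 1 → 12:47 PM UTC.
Add 5 hours 40 minutes layover in Tashkent → 6:27 PM UTC.
Add 11 hours 16 minutes leg 2 → 5:43 AM UTC (Aug 8).
Add 5 hours 18 minutes layover in Chatham Islands → 11:01 AM UTC.
Add 7 hours and 30 minutes leg 3 → 6:31 PM UTC.
Add 2 hours and 25 minutes layover in Cape Morrow → 8:56 PM UTC.
Add 3 hours and 40 minutes leg 4 → 12:36 AM UTC (Aug 9).
Adelaide is UTC+9:30, so local arrival = 12:36 AM + 9:30 = 10:06 AM on Aug 9.

10:06 AM on August 9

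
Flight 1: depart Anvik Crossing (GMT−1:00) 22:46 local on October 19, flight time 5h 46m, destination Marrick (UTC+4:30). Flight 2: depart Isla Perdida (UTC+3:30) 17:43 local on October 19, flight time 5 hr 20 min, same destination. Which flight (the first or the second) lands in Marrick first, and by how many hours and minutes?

the second, by 9 hours 59 minutes

Flight 1 in UTC: 22:46 + 1:00 = 23:46 on Oct 19.
+5 hours and 46 minutes → arrive 05:32 UTC on Oct 20.
Flight 2 in UTC: 17:43 − 3:30 = 14:13 on Oct 19.
+5 hours and 20 minutes → arrive 19:33 UTC on Oct 19.
Flight 2 lands earlier by 9 hours 59 minutes.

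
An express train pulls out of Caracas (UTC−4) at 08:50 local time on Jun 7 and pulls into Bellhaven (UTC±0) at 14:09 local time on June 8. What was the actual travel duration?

25 hours 19 minutes

Bellhaven is 4:00 ahead of Caracas.
Clock-face elapsed time (ignoring zones) is 29 hours 19 minutes.
Actual elapsed = 29 hours 19 minutes − 4:00 = 25 hours 19 minutes.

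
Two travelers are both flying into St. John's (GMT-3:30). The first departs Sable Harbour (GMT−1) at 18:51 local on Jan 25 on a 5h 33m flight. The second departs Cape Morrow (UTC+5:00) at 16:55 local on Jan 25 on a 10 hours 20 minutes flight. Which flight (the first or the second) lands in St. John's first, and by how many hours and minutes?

Flight 1 in UTC: 18:51 + 1:00 = 19:51 on Jan 25.
+5 hours and 33 minutes → arrive 01:24 UTC on Jan 26.
Flight 2 in UTC: 16:55 − 5:00 = 11:55 on Jan 25.
+10 hours 20 minutes → arrive 22:15 UTC on Jan 25.
Flight 2 lands earlier by 3 hours 9 minutes.

the second, by 3 hours 9 minutes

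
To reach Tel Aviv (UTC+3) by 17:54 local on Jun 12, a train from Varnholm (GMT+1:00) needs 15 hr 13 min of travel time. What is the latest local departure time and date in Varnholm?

00:41 on Jun 12

Target arrival in UTC: 17:54 − 3:00 = 14:54 on Jun 12.
Subtract 15 hours and 13 minutes → departure 23:41 UTC on Jun 11.
Varnholm is UTC+1:00: 23:41 + 1:00 = 00:41 on Jun 12.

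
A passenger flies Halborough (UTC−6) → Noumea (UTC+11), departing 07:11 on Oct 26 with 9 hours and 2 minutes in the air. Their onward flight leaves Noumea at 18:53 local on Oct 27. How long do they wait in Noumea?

Convert departure to UTC: 07:11 + 6:00 = 13:11 UTC on Oct 26.
Add 9 hours 2 minutes flight time → 22:13 UTC.
Noumea is UTC+11:00, so local arrival = 22:13 + 11:00 = 09:13 on Oct 27.
Layover = 18:53 − 09:13 = 9 hours 40 minutes.

9 hours 40 minutes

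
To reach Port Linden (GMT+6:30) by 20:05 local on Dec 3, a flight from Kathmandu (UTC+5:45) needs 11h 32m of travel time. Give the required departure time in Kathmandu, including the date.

Target arrival in UTC: 20:05 − 6:30 = 13:35 on Dec 3.
Subtract 11 hours 32 minutes → departure 02:03 UTC on Dec 3.
Kathmandu is UTC+5:45: 02:03 + 5:45 = 07:48 on Dec 3.

07:48 on December 3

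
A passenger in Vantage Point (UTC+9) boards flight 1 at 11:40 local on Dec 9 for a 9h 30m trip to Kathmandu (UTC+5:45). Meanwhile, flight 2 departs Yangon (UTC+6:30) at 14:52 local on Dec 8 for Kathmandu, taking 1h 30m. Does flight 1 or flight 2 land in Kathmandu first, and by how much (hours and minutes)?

the second, by 26 hours 18 minutes

Flight 1 in UTC: 11:40 − 9:00 = 02:40 on Dec 9.
+9 hours and 30 minutes → arrive 12:10 UTC on Dec 9.
Flight 2 in UTC: 14:52 − 6:30 = 08:22 on Dec 8.
+1 hour 30 minutes → arrive 09:52 UTC on Dec 8.
Flight 2 lands earlier by 26 hours 18 minutes.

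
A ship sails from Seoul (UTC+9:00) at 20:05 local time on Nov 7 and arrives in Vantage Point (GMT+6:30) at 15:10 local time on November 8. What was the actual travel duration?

21 hours 35 minutes

Departure in UTC: 20:05 − 9:00 = 11:05 on Nov 7.
Arrival in UTC: 15:10 − 6:30 = 08:40 on Nov 8.
Elapsed = 08:40 − 11:05 (+1 day) = 21 hours 35 minutes.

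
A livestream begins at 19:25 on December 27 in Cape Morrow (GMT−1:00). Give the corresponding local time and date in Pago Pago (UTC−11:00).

Pago Pago is 10:00 behind Cape Morrow.
Shift by the zone difference: 19:25 − 10:00 = 09:25 on Dec 27 in Pago Pago.

09:25 on December 27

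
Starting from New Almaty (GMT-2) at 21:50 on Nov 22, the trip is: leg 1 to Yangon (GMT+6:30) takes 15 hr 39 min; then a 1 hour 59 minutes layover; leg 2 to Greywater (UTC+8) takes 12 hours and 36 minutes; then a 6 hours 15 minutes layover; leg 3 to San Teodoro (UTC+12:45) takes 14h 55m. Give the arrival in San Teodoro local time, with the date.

Convert departure to UTC: 21:50 + 2:00 = 23:50 UTC on Nov 22.
Add 15 hours 39 minutes leg 1 → 15:29 UTC (Nov 23).
Add 1 hour 59 minutes layover in Yangon → 17:28 UTC.
Add 12 hours 36 minutes leg 2 → 06:04 UTC (Nov 24).
Add 6 hours 15 minutes layover in Greywater → 12:19 UTC.
Add 14 hours 55 minutes leg 3 → 03:14 UTC (Nov 25).
San Teodoro is UTC+12:45, so local arrival = 03:14 + 12:45 = 15:59 on Nov 25.

15:59 on November 25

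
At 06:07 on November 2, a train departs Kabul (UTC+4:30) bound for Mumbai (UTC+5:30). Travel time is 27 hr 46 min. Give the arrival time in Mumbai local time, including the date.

Convert departure to UTC: 06:07 − 4:30 = 01:37 UTC on Nov 2.
Add 27 hours and 46 minutes travel time → 05:23 UTC (Nov 3).
Mumbai is UTC+5:30, so local arrival = 05:23 + 5:30 = 10:53 on Nov 3.

10:53 on Nov 3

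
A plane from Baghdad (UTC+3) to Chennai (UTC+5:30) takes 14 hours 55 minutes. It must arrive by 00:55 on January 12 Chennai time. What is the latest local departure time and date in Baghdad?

Target arrival in UTC: 00:55 − 5:30 = 19:25 on Jan 11.
Subtract 14 hours 55 minutes → departure 04:30 UTC on Jan 11.
Baghdad is UTC+3:00: 04:30 + 3:00 = 07:30 on Jan 11.

07:30 on January 11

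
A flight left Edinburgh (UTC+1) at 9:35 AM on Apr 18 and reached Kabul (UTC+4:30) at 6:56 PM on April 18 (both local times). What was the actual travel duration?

5 hours 51 minutes

Kabul is 3:30 ahead of Edinburgh.
Clock-face elapsed time (ignoring zones) is 9 hours 21 minutes.
Actual elapsed = 9 hours 21 minutes − 3:30 = 5 hours 51 minutes.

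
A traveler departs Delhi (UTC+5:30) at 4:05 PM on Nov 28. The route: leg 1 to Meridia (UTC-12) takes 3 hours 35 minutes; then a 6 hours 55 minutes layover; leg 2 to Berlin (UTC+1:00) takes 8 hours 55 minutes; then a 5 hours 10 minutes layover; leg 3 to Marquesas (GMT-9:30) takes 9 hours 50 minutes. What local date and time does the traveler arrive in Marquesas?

11:30 AM on November 29

Convert departure to UTC: 4:05 PM − 5:30 = 10:35 AM UTC on Nov 28.
Add 3 hours and 35 minutes leg 1 → 2:10 PM UTC.
Add 6 hours 55 minutes layover in Meridia → 9:05 PM UTC.
Add 8 hours and 55 minutes leg 2 → 6:00 AM UTC (Nov 29).
Add 5 hours 10 minutes layover in Berlin → 11:10 AM UTC.
Add 9 hours 50 minutes leg 3 → 9:00 PM UTC.
Marquesas is UTC−9:30, so local arrival = 9:00 PM − 9:30 = 11:30 AM on Nov 29.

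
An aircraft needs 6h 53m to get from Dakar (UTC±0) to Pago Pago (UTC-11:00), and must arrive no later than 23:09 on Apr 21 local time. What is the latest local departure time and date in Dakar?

Target arrival in UTC: 23:09 + 11:00 = 10:09 on Apr 22.
Subtract 6 hours and 53 minutes → departure 03:16 UTC on Apr 22.
Dakar is UTC+0, so departure is 03:16 on Apr 22.

03:16 on April 22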